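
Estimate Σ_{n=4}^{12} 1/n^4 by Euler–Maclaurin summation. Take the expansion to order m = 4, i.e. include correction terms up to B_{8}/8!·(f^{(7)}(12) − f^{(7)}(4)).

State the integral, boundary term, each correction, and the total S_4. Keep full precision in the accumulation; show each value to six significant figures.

S_4 ≈ 0.00730741

∫_4^12 1/x^4 dx evaluates to 0.00501543.
½[f(4) + f(12)] = ½[0.00390625 + 4.82253e-05] = 0.00197724.
Running total after boundary: 0.00699267.
k=1: B_{2}/(2)! × [f^{(1)}(12) − f^{(1)}(4)] = 1/12 × (-1.60751e-05 − (-0.00390625)) = 0.000324181.
After k=1: 0.00731685.
k=2: B_{4}/(4)! × [f^{(3)}(12) − f^{(3)}(4)] = −1/720 × (-3.34898e-06 − (-0.00732422)) = -1.01679e-05.
After k=2: 0.00730668.
k=3: B_{6}/(6)! × [f^{(5)}(12) − f^{(5)}(4)] = 1/30240 × (-1.30238e-06 − (-0.0256348)) = 8.47667e-07.
After k=3: 0.00730753.
k=4: B_{8}/(8)! × [f^{(7)}(12) − f^{(7)}(4)] = −1/1209600 × (-8.13988e-07 − (-0.144196)) = -1.19209e-07.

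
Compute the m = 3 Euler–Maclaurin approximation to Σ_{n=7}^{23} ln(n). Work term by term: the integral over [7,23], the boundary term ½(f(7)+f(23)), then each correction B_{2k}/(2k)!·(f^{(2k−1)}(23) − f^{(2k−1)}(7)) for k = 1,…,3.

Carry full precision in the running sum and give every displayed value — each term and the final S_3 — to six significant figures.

The integral term ∫_7^23 ln(x) dx = 42.4950.
½[f(7) + f(23)] = ½[1.94591 + 3.13549] = 2.54070.
So far: 45.0357.
Correction k=1: B_{2}/2! · (f^{(1)}(23) − f^{(1)}(7)) = 1/12 · (0.0434783 − 0.142857) = -0.00828157.
After k=1: 45.0274.
Correction k=2: B_{4}/4! · (f^{(3)}(23) − f^{(3)}(7)) = −1/720 · (0.000164379 − 0.00583090) = 7.87017e-06.
After k=2: 45.0274.
Correction k=3: B_{6}/6! · (f^{(5)}(23) − f^{(5)}(7)) = 1/30240 · (3.72883e-06 − 0.00142798) = -4.70981e-08.

S_3 ≈ 45.0274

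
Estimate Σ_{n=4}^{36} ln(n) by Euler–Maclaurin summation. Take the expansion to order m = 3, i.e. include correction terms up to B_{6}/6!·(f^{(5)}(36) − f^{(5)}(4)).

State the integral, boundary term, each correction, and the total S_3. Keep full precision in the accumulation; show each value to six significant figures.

The integral term ∫_4^36 ln(x) dx = 91.4615.
Endpoint term: (f(4) + f(36))/2 = (1.38629 + 3.58352)/2 = 2.48491.
Integral + boundary = 93.9464.
Correction k=1: B_{2}/2! · (f^{(1)}(36) − f^{(1)}(4)) = 1/12 · (0.0277778 − 0.250000) = -0.0185185.
After k=1: 93.9279.
Correction k=2: B_{4}/4! · (f^{(3)}(36) − f^{(3)}(4)) = −1/720 · (4.28669e-05 − 0.0312500) = 4.33432e-05.
After k=2: 93.9279.
Correction k=3: B_{6}/6! · (f^{(5)}(36) − f^{(5)}(4)) = 1/30240 · (3.96916e-07 − 0.0234375) = -7.75036e-07.

S_3 ≈ 93.9279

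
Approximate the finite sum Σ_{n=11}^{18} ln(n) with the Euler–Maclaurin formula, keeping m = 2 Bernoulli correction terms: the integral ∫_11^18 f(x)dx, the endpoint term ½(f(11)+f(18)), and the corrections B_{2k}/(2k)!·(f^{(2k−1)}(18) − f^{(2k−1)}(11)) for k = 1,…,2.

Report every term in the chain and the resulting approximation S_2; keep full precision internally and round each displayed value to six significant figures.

∫_11^18 ln(x) dx evaluates to 18.6498.
Endpoint term: (f(11) + f(18))/2 = (2.39790 + 2.89037)/2 = 2.64413.
Integral + boundary = 21.2940.
Correction k=1: B_{2}/2! · (f^{(1)}(18) − f^{(1)}(11)) = 1/12 · (0.0555556 − 0.0909091) = -0.00294613.
Partial sum through k=1: 21.2910.
Correction k=2: B_{4}/4! · (f^{(3)}(18) − f^{(3)}(11)) = −1/720 · (0.000342936 − 0.00150263) = 1.61069e-06.

S_2 ≈ 21.2910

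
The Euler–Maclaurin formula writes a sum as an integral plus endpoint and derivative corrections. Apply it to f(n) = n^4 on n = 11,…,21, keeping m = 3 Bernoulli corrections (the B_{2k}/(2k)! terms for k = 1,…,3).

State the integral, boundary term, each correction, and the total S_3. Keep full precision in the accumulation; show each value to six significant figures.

S_3 ≈ 891814

The integral term ∫_11^21 x^4 dx = 784610.
½[f(11) + f(21)] = ½[14641.0 + 194481] = 104561.
Integral + boundary = 889171.
Order-1 term: 1/12 · (37044.0 − 5324.00) = 2643.33.
Partial sum through k=1: 891814.
Order-2 term: −1/720 · (504.000 − 264.000) = -0.333333.
Partial sum through k=2: 891814.
Order-3 term: 1/30240 · (0.00000 − 0.00000) = 0.00000.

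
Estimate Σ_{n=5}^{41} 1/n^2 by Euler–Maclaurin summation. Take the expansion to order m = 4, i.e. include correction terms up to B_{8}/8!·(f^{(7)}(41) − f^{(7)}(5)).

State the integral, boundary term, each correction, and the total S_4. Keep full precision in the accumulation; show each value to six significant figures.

S_4 ≈ 0.197228

Integral: ∫_5^41 1/x^2 dx = 0.175610.
Boundary: ½(f(5) + f(41)) = ½(0.0400000 + 0.000594884) = 0.0202974.
Integral + boundary = 0.195907.
Order-1 term: 1/12 · (-2.90187e-05 − (-0.0160000)) = 0.00133092.
Running total after k=1: 0.197238.
Order-2 term: −1/720 · (-2.07153e-07 − (-0.00768000)) = -1.06664e-05.
Running total after k=2: 0.197227.
Order-3 term: 1/30240 · (-3.69697e-09 − (-0.00921600)) = 3.04762e-07.
Running total after k=3: 0.197228.
Order-4 term: −1/1209600 · (-1.23159e-10 − (-0.0206438)) = -1.70667e-08.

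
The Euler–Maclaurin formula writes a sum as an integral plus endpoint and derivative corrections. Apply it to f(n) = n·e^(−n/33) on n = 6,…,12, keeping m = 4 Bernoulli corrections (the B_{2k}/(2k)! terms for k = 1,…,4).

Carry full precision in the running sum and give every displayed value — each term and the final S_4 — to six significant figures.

∫_6^12 x·e^(−x/33) dx evaluates to 40.7513.
½[f(6) + f(12)] = ½[5.00252 + 8.34173] = 6.67212.
Running total after boundary: 47.4234.
k=1: B_{2}/(2)! × [f^{(1)}(12) − f^{(1)}(6)] = 1/12 × (0.442364 − 0.682161) = -0.0199831.
After k=1: 47.4034.
k=2: B_{4}/(4)! × [f^{(3)}(12) − f^{(3)}(6)] = −1/720 × (0.00168288 − 0.00215764) = 6.59391e-07.
After k=2: 47.4034.
k=3: B_{6}/(6)! × [f^{(5)}(12) − f^{(5)}(6)] = 1/30240 × (2.71767e-06 − 3.38739e-06) = -2.21468e-11.
After k=3: 47.4034.
k=4: B_{8}/(8)! × [f^{(7)}(12) − f^{(7)}(6)] = −1/1209600 × (3.57208e-09 − 4.40172e-09) = 6.85878e-16.

S_4 ≈ 47.4034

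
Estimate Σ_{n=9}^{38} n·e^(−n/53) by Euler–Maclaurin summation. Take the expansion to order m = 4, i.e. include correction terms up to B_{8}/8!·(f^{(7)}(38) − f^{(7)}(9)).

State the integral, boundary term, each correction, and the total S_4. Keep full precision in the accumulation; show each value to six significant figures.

The integral term ∫_9^38 x·e^(−x/53) dx = 418.102.
Endpoint term: (f(9) + f(38))/2 = (7.59442 + 18.5525)/2 = 13.0735.
So far: 431.175.
Order-1 term: 1/12 · (0.138177 − 0.700533) = -0.0468630.
After k=1: 431.128.
Order-2 term: −1/720 · (0.000396805 − 0.000850189) = 6.29701e-07.
After k=2: 431.128.
Order-3 term: 1/30240 · (2.65012e-07 − 5.16550e-07) = -8.31806e-12.
After k=3: 431.128.
Order-4 term: −1/1209600 · (1.38399e-10 − 2.60034e-10) = 1.00558e-16.

S_4 ≈ 431.128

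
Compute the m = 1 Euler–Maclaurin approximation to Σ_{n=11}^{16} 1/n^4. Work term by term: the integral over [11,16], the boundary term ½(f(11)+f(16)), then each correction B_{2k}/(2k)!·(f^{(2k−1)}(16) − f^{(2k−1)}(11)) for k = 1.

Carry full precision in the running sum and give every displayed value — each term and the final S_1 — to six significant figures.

S_1 ≈ 0.000212590

The integral term ∫_11^16 1/x^4 dx = 0.000169058.
½[f(11) + f(16)] = ½[6.83013e-05 + 1.52588e-05] = 4.17801e-05.
Running total after boundary: 0.000210838.
Correction k=1: B_{2}/2! · (f^{(1)}(16) − f^{(1)}(11)) = 1/12 · (-3.81470e-06 − (-2.48369e-05)) = 1.75185e-06.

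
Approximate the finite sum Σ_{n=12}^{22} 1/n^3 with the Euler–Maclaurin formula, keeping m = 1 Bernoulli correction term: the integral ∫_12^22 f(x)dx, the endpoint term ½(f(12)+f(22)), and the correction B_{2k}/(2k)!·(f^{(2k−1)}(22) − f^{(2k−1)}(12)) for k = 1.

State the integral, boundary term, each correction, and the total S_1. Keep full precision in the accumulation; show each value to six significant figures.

The integral term ∫_12^22 1/x^3 dx = 0.00243916.
½[f(12) + f(22)] = ½[0.000578704 + 9.39144e-05] = 0.000336309.
So far: 0.00277547.
k=1: B_{2}/(2)! × [f^{(1)}(22) − f^{(1)}(12)] = 1/12 × (-1.28065e-05 − (-0.000144676)) = 1.09891e-05.

S_1 ≈ 0.00278646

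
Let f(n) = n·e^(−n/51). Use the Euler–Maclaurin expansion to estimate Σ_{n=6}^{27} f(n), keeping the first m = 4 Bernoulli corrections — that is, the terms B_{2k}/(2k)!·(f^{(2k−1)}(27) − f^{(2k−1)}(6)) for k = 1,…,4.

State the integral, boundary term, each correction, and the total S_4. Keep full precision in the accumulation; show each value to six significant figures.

∫_6^27 x·e^(−x/51) dx evaluates to 241.503.
Boundary: ½(f(6) + f(27)) = ½(5.33406 + 15.9017) = 10.6179.
Integral + boundary = 252.121.
k=1: B_{2}/(2)! × [f^{(1)}(27) − f^{(1)}(6)] = 1/12 × (0.277154 − 0.784420) = -0.0422722.
Running total after k=1: 252.079.
k=2: B_{4}/(4)! × [f^{(3)}(27) − f^{(3)}(6)] = −1/720 × (0.000559422 − 0.000985175) = 5.91324e-07.
Running total after k=2: 252.079.
k=3: B_{6}/(6)! × [f^{(5)}(27) − f^{(5)}(6)] = 1/30240 × (3.89192e-07 − 6.41586e-07) = -8.34638e-12.
Running total after k=3: 252.079.
k=4: B_{8}/(8)! × [f^{(7)}(27) − f^{(7)}(6)] = −1/1209600 × (2.16572e-10 − 3.47714e-10) = 1.08418e-16.

S_4 ≈ 252.079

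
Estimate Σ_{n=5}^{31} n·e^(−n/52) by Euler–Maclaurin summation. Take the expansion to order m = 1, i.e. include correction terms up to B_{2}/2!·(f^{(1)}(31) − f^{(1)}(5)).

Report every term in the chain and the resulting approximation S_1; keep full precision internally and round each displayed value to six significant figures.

S_1 ≈ 325.235

∫_5^31 x·e^(−x/52) dx evaluates to 314.474.
Endpoint term: (f(5) + f(31))/2 = (4.54162 + 17.0787)/2 = 10.8102.
Running total after boundary: 325.284.
k=1: B_{2}/(2)! × [f^{(1)}(31) − f^{(1)}(5)] = 1/12 × (0.222490 − 0.820985) = -0.0498747.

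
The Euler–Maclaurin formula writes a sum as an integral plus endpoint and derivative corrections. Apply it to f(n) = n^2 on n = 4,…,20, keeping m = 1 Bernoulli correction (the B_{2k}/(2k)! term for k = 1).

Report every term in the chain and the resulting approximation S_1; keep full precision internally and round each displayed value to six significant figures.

S_1 ≈ 2856.00

The integral term ∫_4^20 x^2 dx = 2645.33.
½[f(4) + f(20)] = ½[16.0000 + 400.000] = 208.000.
Running total after boundary: 2853.33.
Correction k=1: B_{2}/2! · (f^{(1)}(20) − f^{(1)}(4)) = 1/12 · (40.0000 − 8.00000) = 2.66667.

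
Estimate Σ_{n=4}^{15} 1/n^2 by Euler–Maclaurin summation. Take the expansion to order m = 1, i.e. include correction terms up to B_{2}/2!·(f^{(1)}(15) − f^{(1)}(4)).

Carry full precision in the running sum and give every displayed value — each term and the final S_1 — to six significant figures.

Integral: ∫_4^15 1/x^2 dx = 0.183333.
Endpoint term: (f(4) + f(15))/2 = (0.0625000 + 0.00444444)/2 = 0.0334722.
Running total after boundary: 0.216806.
k=1: B_{2}/(2)! × [f^{(1)}(15) − f^{(1)}(4)] = 1/12 × (-0.000592593 − (-0.0312500)) = 0.00255478.

S_1 ≈ 0.219360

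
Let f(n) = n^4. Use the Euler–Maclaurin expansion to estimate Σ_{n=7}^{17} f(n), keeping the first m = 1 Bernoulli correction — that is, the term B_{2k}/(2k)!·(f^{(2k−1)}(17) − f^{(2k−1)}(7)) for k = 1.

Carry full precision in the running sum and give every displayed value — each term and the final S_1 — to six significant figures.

The integral term ∫_7^17 x^4 dx = 280610.
½[f(7) + f(17)] = ½[2401.00 + 83521.0] = 42961.0.
Running total after boundary: 323571.
Order-1 term: 1/12 · (19652.0 − 1372.00) = 1523.33.

S_1 ≈ 325094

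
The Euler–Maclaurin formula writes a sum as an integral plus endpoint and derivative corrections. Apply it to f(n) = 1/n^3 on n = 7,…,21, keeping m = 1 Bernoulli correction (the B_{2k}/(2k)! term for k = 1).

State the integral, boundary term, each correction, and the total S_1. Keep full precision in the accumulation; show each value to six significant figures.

∫_7^21 1/x^3 dx evaluates to 0.00907029.
Boundary: ½(f(7) + f(21)) = ½(0.00291545 + 0.000107980) = 0.00151172.
Integral + boundary = 0.0105820.
Correction k=1: B_{2}/2! · (f^{(1)}(21) − f^{(1)}(7)) = 1/12 · (-1.54257e-05 − (-0.00124948)) = 0.000102838.

S_1 ≈ 0.0106848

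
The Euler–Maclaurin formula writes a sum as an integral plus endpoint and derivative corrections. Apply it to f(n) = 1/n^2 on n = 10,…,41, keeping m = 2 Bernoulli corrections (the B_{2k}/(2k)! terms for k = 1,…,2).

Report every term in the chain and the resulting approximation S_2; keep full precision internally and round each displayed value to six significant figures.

Integral: ∫_10^41 1/x^2 dx = 0.0756098.
Boundary: ½(f(10) + f(41)) = ½(0.0100000 + 0.000594884) = 0.00529744.
So far: 0.0809072.
k=1: B_{2}/(2)! × [f^{(1)}(41) − f^{(1)}(10)] = 1/12 × (-2.90187e-05 − (-0.00200000)) = 0.000164248.
After k=1: 0.0810714.
k=2: B_{4}/(4)! × [f^{(3)}(41) − f^{(3)}(10)] = −1/720 × (-2.07153e-07 − (-0.000240000)) = -3.33046e-07.

S_2 ≈ 0.0810711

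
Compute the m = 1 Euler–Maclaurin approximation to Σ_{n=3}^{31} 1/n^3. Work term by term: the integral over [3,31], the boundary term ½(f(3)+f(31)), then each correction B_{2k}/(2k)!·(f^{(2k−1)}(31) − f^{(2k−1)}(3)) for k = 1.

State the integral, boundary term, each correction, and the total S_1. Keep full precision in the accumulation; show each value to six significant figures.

S_1 ≈ 0.0766567

The integral term ∫_3^31 1/x^3 dx = 0.0550353.
Boundary: ½(f(3) + f(31)) = ½(0.0370370 + 3.35672e-05) = 0.0185353.
Integral + boundary = 0.0735706.
k=1: B_{2}/(2)! × [f^{(1)}(31) − f^{(1)}(3)] = 1/12 × (-3.24844e-06 − (-0.0370370)) = 0.00308615.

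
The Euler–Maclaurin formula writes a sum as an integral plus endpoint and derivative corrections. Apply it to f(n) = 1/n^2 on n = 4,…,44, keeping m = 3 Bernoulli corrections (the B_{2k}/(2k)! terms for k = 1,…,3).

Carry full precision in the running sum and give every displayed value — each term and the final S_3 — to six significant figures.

S_3 ≈ 0.261352

∫_4^44 1/x^2 dx evaluates to 0.227273.
Endpoint term: (f(4) + f(44))/2 = (0.0625000 + 0.000516529)/2 = 0.0315083.
Integral + boundary = 0.258781.
Order-1 term: 1/12 · (-2.34786e-05 − (-0.0312500)) = 0.00260221.
Partial sum through k=1: 0.261383.
Order-2 term: −1/720 · (-1.45528e-07 − (-0.0234375)) = -3.25519e-05.
Partial sum through k=2: 0.261351.
Order-3 term: 1/30240 · (-2.25509e-09 − (-0.0439453)) = 1.45322e-06.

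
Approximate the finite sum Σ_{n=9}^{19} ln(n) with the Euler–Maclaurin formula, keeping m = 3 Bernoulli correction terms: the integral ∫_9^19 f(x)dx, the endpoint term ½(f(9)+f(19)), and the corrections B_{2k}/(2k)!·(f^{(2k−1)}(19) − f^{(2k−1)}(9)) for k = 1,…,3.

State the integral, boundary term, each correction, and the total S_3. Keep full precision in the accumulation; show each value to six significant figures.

S_3 ≈ 28.7353

Integral: ∫_9^19 ln(x) dx = 26.1693.
Endpoint term: (f(9) + f(19))/2 = (2.19722 + 2.94444)/2 = 2.57083.
Running total after boundary: 28.7402.
Correction k=1: B_{2}/2! · (f^{(1)}(19) − f^{(1)}(9)) = 1/12 · (0.0526316 − 0.111111) = -0.00487329.
Partial sum through k=1: 28.7353.
Correction k=2: B_{4}/4! · (f^{(3)}(19) − f^{(3)}(9)) = −1/720 · (0.000291588 − 0.00274348) = 3.40541e-06.
Partial sum through k=2: 28.7353.
Correction k=3: B_{6}/6! · (f^{(5)}(19) − f^{(5)}(9)) = 1/30240 · (9.69267e-06 − 0.000406442) = -1.31200e-08.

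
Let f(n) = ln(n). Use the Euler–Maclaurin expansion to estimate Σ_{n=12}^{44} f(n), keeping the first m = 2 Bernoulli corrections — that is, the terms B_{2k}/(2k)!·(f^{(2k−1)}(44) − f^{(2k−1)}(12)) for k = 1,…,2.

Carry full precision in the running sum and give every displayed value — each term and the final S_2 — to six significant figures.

S_2 ≈ 107.815

The integral term ∫_12^44 ln(x) dx = 104.685.
Endpoint term: (f(12) + f(44))/2 = (2.48491 + 3.78419)/2 = 3.13455.
Integral + boundary = 107.820.
k=1: B_{2}/(2)! × [f^{(1)}(44) − f^{(1)}(12)] = 1/12 × (0.0227273 − 0.0833333) = -0.00505051.
After k=1: 107.815.
k=2: B_{4}/(4)! × [f^{(3)}(44) − f^{(3)}(12)] = −1/720 × (2.34786e-05 − 0.00115741) = 1.57490e-06.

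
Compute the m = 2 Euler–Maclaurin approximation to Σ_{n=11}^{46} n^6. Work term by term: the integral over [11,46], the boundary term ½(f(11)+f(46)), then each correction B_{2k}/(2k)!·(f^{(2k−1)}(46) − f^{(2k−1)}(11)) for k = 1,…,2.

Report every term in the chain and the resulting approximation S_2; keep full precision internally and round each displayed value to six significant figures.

S_2 ≈ 6.70978e+10

∫_11^46 x^6 dx evaluates to 6.22569e+10.
Boundary: ½(f(11) + f(46)) = ½(1.77156e+06 + 9.47430e+09) = 4.73803e+09.
Integral + boundary = 6.69949e+10.
Correction k=1: B_{2}/2! · (f^{(1)}(46) − f^{(1)}(11)) = 1/12 · (1.23578e+09 − 966306) = 1.02901e+08.
Running total after k=1: 6.70978e+10.
Correction k=2: B_{4}/4! · (f^{(3)}(46) − f^{(3)}(11)) = −1/720 · (1.16803e+07 − 159720) = -16000.8.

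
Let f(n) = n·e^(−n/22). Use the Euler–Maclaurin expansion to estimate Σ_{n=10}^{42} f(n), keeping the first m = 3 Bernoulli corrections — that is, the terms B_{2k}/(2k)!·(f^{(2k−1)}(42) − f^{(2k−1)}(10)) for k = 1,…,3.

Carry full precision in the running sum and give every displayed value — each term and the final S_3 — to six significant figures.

∫_10^42 x·e^(−x/22) dx evaluates to 238.168.
Endpoint term: (f(10) + f(42))/2 = (6.34736 + 6.22503)/2 = 6.28620.
So far: 244.454.
Order-1 term: 1/12 · (-0.134741 − 0.346220) = -0.0400801.
After k=1: 244.414.
Order-2 term: −1/720 · (0.000334069 − 0.00333821) = 4.17242e-06.
After k=2: 244.414.
Order-3 term: 1/30240 · (1.95564e-06 − 1.23163e-05) = -3.42614e-10.

S_3 ≈ 244.414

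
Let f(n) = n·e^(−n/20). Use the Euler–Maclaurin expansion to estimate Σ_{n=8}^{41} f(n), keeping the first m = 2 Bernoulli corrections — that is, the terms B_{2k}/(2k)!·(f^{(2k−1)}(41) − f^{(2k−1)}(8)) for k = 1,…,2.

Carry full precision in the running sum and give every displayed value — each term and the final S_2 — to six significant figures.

S_2 ≈ 223.598

The integral term ∫_8^41 x·e^(−x/20) dx = 218.323.
½[f(8) + f(41)] = ½[5.36256 + 5.27813] = 5.32035.
So far: 223.643.
Order-1 term: 1/12 · (-0.135172 − 0.402192) = -0.0447803.
Partial sum through k=1: 223.598.
Order-2 term: −1/720 · (0.000305745 − 0.00435708) = 5.62685e-06.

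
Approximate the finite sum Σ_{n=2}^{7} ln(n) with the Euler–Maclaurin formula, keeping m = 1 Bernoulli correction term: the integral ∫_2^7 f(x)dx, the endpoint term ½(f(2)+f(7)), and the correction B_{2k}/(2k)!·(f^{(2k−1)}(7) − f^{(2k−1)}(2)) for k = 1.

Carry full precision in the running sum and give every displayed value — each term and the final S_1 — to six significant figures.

S_1 ≈ 8.52484

∫_2^7 ln(x) dx evaluates to 7.23508.
Boundary: ½(f(2) + f(7)) = ½(0.693147 + 1.94591) = 1.31953.
Integral + boundary = 8.55461.
Order-1 term: 1/12 · (0.142857 − 0.500000) = -0.0297619.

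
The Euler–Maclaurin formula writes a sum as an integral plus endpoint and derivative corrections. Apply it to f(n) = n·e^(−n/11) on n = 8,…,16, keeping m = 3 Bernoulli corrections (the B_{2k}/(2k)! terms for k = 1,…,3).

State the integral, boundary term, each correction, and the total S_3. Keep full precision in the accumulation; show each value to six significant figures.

S_3 ≈ 35.4238

∫_8^16 x·e^(−x/11) dx evaluates to 31.6426.
Endpoint term: (f(8) + f(16))/2 = (3.86580 + 3.73610)/2 = 3.80095.
So far: 35.4436.
k=1: B_{2}/(2)! × [f^{(1)}(16) − f^{(1)}(8)] = 1/12 × (-0.106139 − 0.131789) = -0.0198273.
After k=1: 35.4237.
k=2: B_{4}/(4)! × [f^{(3)}(16) − f^{(3)}(8)] = −1/720 × (0.00298243 − 0.00907635) = 8.46379e-06.
After k=2: 35.4238.
k=3: B_{6}/(6)! × [f^{(5)}(16) − f^{(5)}(8)] = 1/30240 × (5.65458e-05 − 0.000141021) = -2.79349e-09.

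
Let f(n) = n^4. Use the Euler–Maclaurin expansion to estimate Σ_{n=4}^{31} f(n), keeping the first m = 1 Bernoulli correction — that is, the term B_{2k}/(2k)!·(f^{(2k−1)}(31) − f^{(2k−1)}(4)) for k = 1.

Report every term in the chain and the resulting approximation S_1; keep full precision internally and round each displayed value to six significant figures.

S_1 ≈ 6.19742e+06

Integral: ∫_4^31 x^4 dx = 5.72563e+06.
½[f(4) + f(31)] = ½[256.000 + 923521] = 461888.
Running total after boundary: 6.18751e+06.
k=1: B_{2}/(2)! × [f^{(1)}(31) − f^{(1)}(4)] = 1/12 × (119164 − 256.000) = 9909.00.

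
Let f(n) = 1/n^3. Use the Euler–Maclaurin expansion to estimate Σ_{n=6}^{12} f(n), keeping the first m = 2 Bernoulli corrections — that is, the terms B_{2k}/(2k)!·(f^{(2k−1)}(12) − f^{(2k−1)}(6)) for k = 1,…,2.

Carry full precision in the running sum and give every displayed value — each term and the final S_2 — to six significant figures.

Integral: ∫_6^12 1/x^3 dx = 0.0104167.
½[f(6) + f(12)] = ½[0.00462963 + 0.000578704] = 0.00260417.
So far: 0.0130208.
k=1: B_{2}/(2)! × [f^{(1)}(12) − f^{(1)}(6)] = 1/12 × (-0.000144676 − (-0.00231481)) = 0.000180845.
After k=1: 0.0132017.
k=2: B_{4}/(4)! × [f^{(3)}(12) − f^{(3)}(6)] = −1/720 × (-2.00939e-05 − (-0.00128601)) = -1.75821e-06.

S_2 ≈ 0.0131999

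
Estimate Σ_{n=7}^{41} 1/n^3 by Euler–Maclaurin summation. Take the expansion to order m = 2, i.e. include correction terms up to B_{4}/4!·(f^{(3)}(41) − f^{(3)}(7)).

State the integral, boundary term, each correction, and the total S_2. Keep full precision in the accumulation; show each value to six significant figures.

Integral: ∫_7^41 1/x^3 dx = 0.00990664.
Boundary: ½(f(7) + f(41)) = ½(0.00291545 + 1.45094e-05) = 0.00146498.
So far: 0.0113716.
Order-1 term: 1/12 · (-1.06166e-06 − (-0.00124948)) = 0.000104035.
Partial sum through k=1: 0.0114757.
Order-2 term: −1/720 · (-1.26313e-08 − (-0.000509992)) = -7.08304e-07.

S_2 ≈ 0.0114749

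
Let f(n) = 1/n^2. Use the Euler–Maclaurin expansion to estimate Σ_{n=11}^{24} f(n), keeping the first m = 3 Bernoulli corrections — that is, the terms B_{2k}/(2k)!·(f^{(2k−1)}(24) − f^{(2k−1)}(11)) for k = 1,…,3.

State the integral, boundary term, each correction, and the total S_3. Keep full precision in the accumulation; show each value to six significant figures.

S_3 ≈ 0.0543557

∫_11^24 1/x^2 dx evaluates to 0.0492424.
Boundary: ½(f(11) + f(24)) = ½(0.00826446 + 0.00173611) = 0.00500029.
So far: 0.0542427.
Correction k=1: B_{2}/2! · (f^{(1)}(24) − f^{(1)}(11)) = 1/12 · (-0.000144676 − (-0.00150263)) = 0.000113163.
Running total after k=1: 0.0543559.
Correction k=2: B_{4}/4! · (f^{(3)}(24) − f^{(3)}(11)) = −1/720 · (-3.01408e-06 − (-0.000149021)) = -2.02788e-07.
Running total after k=2: 0.0543557.
Correction k=3: B_{6}/6! · (f^{(5)}(24) − f^{(5)}(11)) = 1/30240 · (-1.56983e-07 − (-3.69474e-05)) = 1.21661e-09.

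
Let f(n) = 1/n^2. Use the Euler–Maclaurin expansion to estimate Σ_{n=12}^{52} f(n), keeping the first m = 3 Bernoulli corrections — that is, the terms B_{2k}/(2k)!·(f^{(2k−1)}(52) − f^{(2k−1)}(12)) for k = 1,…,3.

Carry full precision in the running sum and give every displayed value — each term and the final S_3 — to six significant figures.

S_3 ≈ 0.0678548

Integral: ∫_12^52 1/x^2 dx = 0.0641026.
Boundary: ½(f(12) + f(52)) = ½(0.00694444 + 0.000369822) = 0.00365713.
So far: 0.0677597.
Correction k=1: B_{2}/2! · (f^{(1)}(52) − f^{(1)}(12)) = 1/12 · (-1.42239e-05 − (-0.00115741)) = 9.52653e-05.
Partial sum through k=1: 0.0678550.
Correction k=2: B_{4}/4! · (f^{(3)}(52) − f^{(3)}(12)) = −1/720 · (-6.31240e-08 − (-9.64506e-05)) = -1.33872e-07.
Partial sum through k=2: 0.0678548.
Correction k=3: B_{6}/6! · (f^{(5)}(52) − f^{(5)}(12)) = 1/30240 · (-7.00340e-10 − (-2.00939e-05)) = 6.64457e-10.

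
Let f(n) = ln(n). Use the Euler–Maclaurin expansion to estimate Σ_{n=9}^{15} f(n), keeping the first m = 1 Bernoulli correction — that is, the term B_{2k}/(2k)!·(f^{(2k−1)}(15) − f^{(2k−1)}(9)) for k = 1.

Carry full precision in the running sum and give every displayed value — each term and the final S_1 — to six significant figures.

S_1 ≈ 17.2947

∫_9^15 ln(x) dx evaluates to 14.8457.
½[f(9) + f(15)] = ½[2.19722 + 2.70805] = 2.45264.
Integral + boundary = 17.2984.
Correction k=1: B_{2}/2! · (f^{(1)}(15) − f^{(1)}(9)) = 1/12 · (0.0666667 − 0.111111) = -0.00370370.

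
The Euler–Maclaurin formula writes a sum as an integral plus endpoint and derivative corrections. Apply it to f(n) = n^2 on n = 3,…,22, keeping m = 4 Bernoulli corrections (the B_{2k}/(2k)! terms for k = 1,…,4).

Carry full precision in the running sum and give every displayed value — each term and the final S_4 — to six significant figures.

S_4 ≈ 3790.00

The integral term ∫_3^22 x^2 dx = 3540.33.
Boundary: ½(f(3) + f(22)) = ½(9.00000 + 484.000) = 246.500.
Integral + boundary = 3786.83.
k=1: B_{2}/(2)! × [f^{(1)}(22) − f^{(1)}(3)] = 1/12 × (44.0000 − 6.00000) = 3.16667.
Running total after k=1: 3790.00.
k=2: B_{4}/(4)! × [f^{(3)}(22) − f^{(3)}(3)] = −1/720 × (0.00000 − 0.00000) = 0.00000.
Running total after k=2: 3790.00.
k=3: B_{6}/(6)! × [f^{(5)}(22) − f^{(5)}(3)] = 1/30240 × (0.00000 − 0.00000) = 0.00000.
Running total after k=3: 3790.00.
k=4: B_{8}/(8)! × [f^{(7)}(22) − f^{(7)}(3)] = −1/1209600 × (0.00000 − 0.00000) = 0.00000.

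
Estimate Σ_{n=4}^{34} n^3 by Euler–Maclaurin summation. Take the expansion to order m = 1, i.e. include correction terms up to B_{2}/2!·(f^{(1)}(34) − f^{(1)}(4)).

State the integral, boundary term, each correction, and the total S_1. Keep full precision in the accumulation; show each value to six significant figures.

Integral: ∫_4^34 x^3 dx = 334020.
Boundary: ½(f(4) + f(34)) = ½(64.0000 + 39304.0) = 19684.0.
Integral + boundary = 353704.
k=1: B_{2}/(2)! × [f^{(1)}(34) − f^{(1)}(4)] = 1/12 × (3468.00 − 48.0000) = 285.000.

S_1 ≈ 353989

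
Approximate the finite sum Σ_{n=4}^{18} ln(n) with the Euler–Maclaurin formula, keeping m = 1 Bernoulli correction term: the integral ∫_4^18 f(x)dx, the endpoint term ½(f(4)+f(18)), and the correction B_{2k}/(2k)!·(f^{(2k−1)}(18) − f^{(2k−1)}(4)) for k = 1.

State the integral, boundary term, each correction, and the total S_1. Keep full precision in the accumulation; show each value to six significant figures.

S_1 ≈ 34.6036

∫_4^18 ln(x) dx evaluates to 32.4815.
½[f(4) + f(18)] = ½[1.38629 + 2.89037] = 2.13833.
Running total after boundary: 34.6198.
Correction k=1: B_{2}/2! · (f^{(1)}(18) − f^{(1)}(4)) = 1/12 · (0.0555556 − 0.250000) = -0.0162037.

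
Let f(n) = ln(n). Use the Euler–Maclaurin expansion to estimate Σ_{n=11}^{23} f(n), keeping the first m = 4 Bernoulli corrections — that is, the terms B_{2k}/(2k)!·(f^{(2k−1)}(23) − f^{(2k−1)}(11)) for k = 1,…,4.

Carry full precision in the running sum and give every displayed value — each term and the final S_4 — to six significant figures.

The integral term ∫_11^23 ln(x) dx = 33.7395.
Endpoint term: (f(11) + f(23))/2 = (2.39790 + 3.13549)/2 = 2.76669.
Running total after boundary: 36.5062.
Correction k=1: B_{2}/2! · (f^{(1)}(23) − f^{(1)}(11)) = 1/12 · (0.0434783 − 0.0909091) = -0.00395257.
Partial sum through k=1: 36.5023.
Correction k=2: B_{4}/4! · (f^{(3)}(23) − f^{(3)}(11)) = −1/720 · (0.000164379 − 0.00150263) = 1.85868e-06.
Partial sum through k=2: 36.5023.
Correction k=3: B_{6}/6! · (f^{(5)}(23) − f^{(5)}(11)) = 1/30240 · (3.72883e-06 − 0.000149021) = -4.80464e-09.
Partial sum through k=3: 36.5023.
Correction k=4: B_{8}/8! · (f^{(7)}(23) − f^{(7)}(11)) = −1/1209600 · (2.11465e-07 − 3.69474e-05) = 3.03703e-11.

S_4 ≈ 36.5023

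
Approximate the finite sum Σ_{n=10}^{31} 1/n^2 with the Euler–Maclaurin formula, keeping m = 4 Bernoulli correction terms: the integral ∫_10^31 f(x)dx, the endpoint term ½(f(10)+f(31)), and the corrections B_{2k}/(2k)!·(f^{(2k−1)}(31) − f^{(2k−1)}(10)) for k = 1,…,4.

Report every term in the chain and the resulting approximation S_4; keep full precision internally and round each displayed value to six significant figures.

∫_10^31 1/x^2 dx evaluates to 0.0677419.
½[f(10) + f(31)] = ½[0.0100000 + 0.00104058] = 0.00552029.
Running total after boundary: 0.0732622.
k=1: B_{2}/(2)! × [f^{(1)}(31) − f^{(1)}(10)] = 1/12 × (-6.71344e-05 − (-0.00200000)) = 0.000161072.
Running total after k=1: 0.0734233.
k=2: B_{4}/(4)! × [f^{(3)}(31) − f^{(3)}(10)] = −1/720 × (-8.38306e-07 − (-0.000240000)) = -3.32169e-07.
Running total after k=2: 0.0734230.
k=3: B_{6}/(6)! × [f^{(5)}(31) − f^{(5)}(10)] = 1/30240 × (-2.61698e-08 − (-7.20000e-05)) = 2.38009e-09.
Running total after k=3: 0.0734230.
k=4: B_{8}/(8)! × [f^{(7)}(31) − f^{(7)}(10)] = −1/1209600 × (-1.52498e-09 − (-4.03200e-05)) = -3.33321e-11.

S_4 ≈ 0.0734230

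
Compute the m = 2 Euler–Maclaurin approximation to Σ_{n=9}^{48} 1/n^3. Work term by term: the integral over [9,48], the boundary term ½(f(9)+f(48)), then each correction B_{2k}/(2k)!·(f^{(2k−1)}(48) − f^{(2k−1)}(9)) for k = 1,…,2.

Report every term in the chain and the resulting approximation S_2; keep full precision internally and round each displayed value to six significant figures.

Integral: ∫_9^48 1/x^3 dx = 0.00595583.
½[f(9) + f(48)] = ½[0.00137174 + 9.04225e-06] = 0.000690392.
So far: 0.00664622.
k=1: B_{2}/(2)! × [f^{(1)}(48) − f^{(1)}(9)] = 1/12 × (-5.65140e-07 − (-0.000457247)) = 3.80569e-05.
Partial sum through k=1: 0.00668427.
k=2: B_{4}/(4)! × [f^{(3)}(48) − f^{(3)}(9)] = −1/720 × (-4.90573e-09 − (-0.000112901)) = -1.56800e-07.

S_2 ≈ 0.00668412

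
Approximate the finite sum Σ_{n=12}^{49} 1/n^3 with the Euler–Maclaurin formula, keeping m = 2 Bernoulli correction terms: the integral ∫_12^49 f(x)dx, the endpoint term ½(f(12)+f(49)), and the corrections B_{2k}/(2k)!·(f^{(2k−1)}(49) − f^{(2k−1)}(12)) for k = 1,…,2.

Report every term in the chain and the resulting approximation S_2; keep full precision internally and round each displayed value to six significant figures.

The integral term ∫_12^49 1/x^3 dx = 0.00326398.
Endpoint term: (f(12) + f(49))/2 = (0.000578704 + 8.49986e-06)/2 = 0.000293602.
So far: 0.00355758.
Order-1 term: 1/12 · (-5.20400e-07 − (-0.000144676)) = 1.20130e-05.
Partial sum through k=1: 0.00356959.
Order-2 term: −1/720 · (-4.33486e-09 − (-2.00939e-05)) = -2.79021e-08.

S_2 ≈ 0.00356956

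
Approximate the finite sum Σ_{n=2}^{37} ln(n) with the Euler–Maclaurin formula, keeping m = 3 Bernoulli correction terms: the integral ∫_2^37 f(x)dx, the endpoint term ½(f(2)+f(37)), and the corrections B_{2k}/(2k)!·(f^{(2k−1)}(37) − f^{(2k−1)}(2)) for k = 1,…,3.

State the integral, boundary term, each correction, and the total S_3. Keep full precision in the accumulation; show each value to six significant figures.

S_3 ≈ 99.3306

Integral: ∫_2^37 ln(x) dx = 97.2177.
Endpoint term: (f(2) + f(37))/2 = (0.693147 + 3.61092)/2 = 2.15203.
So far: 99.3697.
Order-1 term: 1/12 · (0.0270270 − 0.500000) = -0.0394144.
Partial sum through k=1: 99.3303.
Order-2 term: −1/720 · (3.94843e-05 − 0.250000) = 0.000347167.
Partial sum through k=2: 99.3306.
Order-3 term: 1/30240 · (3.46101e-07 − 0.750000) = -2.48016e-05.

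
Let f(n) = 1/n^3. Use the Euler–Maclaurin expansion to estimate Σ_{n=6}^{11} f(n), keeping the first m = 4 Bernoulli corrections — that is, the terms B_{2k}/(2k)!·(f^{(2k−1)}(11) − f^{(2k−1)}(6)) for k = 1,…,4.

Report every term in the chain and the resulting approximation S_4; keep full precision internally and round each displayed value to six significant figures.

The integral term ∫_6^11 1/x^3 dx = 0.00975666.
½[f(6) + f(11)] = ½[0.00462963 + 0.000751315] = 0.00269047.
So far: 0.0124471.
Correction k=1: B_{2}/2! · (f^{(1)}(11) − f^{(1)}(6)) = 1/12 · (-0.000204904 − (-0.00231481)) = 0.000175826.
Partial sum through k=1: 0.0126230.
Correction k=2: B_{4}/4! · (f^{(3)}(11) − f^{(3)}(6)) = −1/720 · (-3.38684e-05 − (-0.00128601)) = -1.73908e-06.
Partial sum through k=2: 0.0126212.
Correction k=3: B_{6}/6! · (f^{(5)}(11) − f^{(5)}(6)) = 1/30240 · (-1.17560e-05 − (-0.00150034)) = 4.92258e-08.
Partial sum through k=3: 0.0126213.
Correction k=4: B_{8}/8! · (f^{(7)}(11) − f^{(7)}(6)) = −1/1209600 · (-6.99530e-06 − (-0.00300069)) = -2.47494e-09.

S_4 ≈ 0.0126213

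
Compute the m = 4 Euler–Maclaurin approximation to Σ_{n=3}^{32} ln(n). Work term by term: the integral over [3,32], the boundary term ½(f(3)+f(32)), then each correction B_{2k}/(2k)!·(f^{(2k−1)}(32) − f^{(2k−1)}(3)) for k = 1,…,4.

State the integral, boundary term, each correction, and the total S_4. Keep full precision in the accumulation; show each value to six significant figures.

∫_3^32 ln(x) dx evaluates to 78.6077.
Boundary: ½(f(3) + f(32)) = ½(1.09861 + 3.46574) = 2.28217.
Running total after boundary: 80.8899.
Order-1 term: 1/12 · (0.0312500 − 0.333333) = -0.0251736.
Running total after k=1: 80.8647.
Order-2 term: −1/720 · (6.10352e-05 − 0.0740741) = 0.000102796.
Running total after k=2: 80.8648.
Order-3 term: 1/30240 · (7.15256e-07 − 0.0987654) = -3.26603e-06.
Running total after k=3: 80.8648.
Order-4 term: −1/1209600 · (2.09548e-08 − 0.329218) = 2.72171e-07.

S_4 ≈ 80.8648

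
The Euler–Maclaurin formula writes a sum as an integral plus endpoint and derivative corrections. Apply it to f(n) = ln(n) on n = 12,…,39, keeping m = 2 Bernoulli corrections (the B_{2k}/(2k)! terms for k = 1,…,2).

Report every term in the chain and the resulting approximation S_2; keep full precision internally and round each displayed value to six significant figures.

S_2 ≈ 89.1295

Integral: ∫_12^39 ln(x) dx = 86.0600.
Endpoint term: (f(12) + f(39))/2 = (2.48491 + 3.66356)/2 = 3.07423.
Integral + boundary = 89.1343.
Order-1 term: 1/12 · (0.0256410 − 0.0833333) = -0.00480769.
Running total after k=1: 89.1295.
Order-2 term: −1/720 · (3.37160e-05 − 0.00115741) = 1.56068e-06.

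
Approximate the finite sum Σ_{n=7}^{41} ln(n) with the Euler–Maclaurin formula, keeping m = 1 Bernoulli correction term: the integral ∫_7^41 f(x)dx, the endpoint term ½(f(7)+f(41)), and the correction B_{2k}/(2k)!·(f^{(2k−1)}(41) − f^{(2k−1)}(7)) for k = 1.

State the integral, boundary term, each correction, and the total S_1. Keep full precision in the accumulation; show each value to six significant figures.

S_1 ≈ 107.455

Integral: ∫_7^41 ln(x) dx = 104.635.
Boundary: ½(f(7) + f(41)) = ½(1.94591 + 3.71357) = 2.82974.
Running total after boundary: 107.465.
Order-1 term: 1/12 · (0.0243902 − 0.142857) = -0.00987224.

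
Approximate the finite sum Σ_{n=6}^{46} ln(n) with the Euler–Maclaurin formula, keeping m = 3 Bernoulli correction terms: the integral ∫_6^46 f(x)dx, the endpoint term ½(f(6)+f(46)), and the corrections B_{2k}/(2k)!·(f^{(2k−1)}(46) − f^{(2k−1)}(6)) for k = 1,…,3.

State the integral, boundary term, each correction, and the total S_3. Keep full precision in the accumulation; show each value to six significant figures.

S_3 ≈ 128.165

∫_6^46 ln(x) dx evaluates to 125.367.
Endpoint term: (f(6) + f(46))/2 = (1.79176 + 3.82864)/2 = 2.81020.
Integral + boundary = 128.177.
Order-1 term: 1/12 · (0.0217391 − 0.166667) = -0.0120773.
Running total after k=1: 128.165.
Order-2 term: −1/720 · (2.05474e-05 − 0.00925926) = 1.28315e-05.
Running total after k=2: 128.165.
Order-3 term: 1/30240 · (1.16526e-07 − 0.00308642) = -1.02060e-07.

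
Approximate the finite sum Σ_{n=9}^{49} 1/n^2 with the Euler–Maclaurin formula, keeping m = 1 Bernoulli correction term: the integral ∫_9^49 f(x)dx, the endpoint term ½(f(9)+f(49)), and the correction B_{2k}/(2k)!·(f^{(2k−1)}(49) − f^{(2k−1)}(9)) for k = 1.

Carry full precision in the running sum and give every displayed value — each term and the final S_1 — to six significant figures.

The integral term ∫_9^49 1/x^2 dx = 0.0907029.
½[f(9) + f(49)] = ½[0.0123457 + 0.000416493] = 0.00638109.
Integral + boundary = 0.0970840.
Order-1 term: 1/12 · (-1.69997e-05 − (-0.00274348)) = 0.000227207.

S_1 ≈ 0.0973112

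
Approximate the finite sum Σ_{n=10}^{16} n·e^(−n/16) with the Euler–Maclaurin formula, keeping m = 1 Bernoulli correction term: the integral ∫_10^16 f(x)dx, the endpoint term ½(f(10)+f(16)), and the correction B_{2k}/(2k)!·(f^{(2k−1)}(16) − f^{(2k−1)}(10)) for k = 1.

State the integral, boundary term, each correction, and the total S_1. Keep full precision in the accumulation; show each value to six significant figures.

∫_10^16 x·e^(−x/16) dx evaluates to 34.3145.
Boundary: ½(f(10) + f(16)) = ½(5.35261 + 5.88607) = 5.61934.
Running total after boundary: 39.9338.
k=1: B_{2}/(2)! × [f^{(1)}(16) − f^{(1)}(10)] = 1/12 × (0.00000 − 0.200723) = -0.0167269.

S_1 ≈ 39.9171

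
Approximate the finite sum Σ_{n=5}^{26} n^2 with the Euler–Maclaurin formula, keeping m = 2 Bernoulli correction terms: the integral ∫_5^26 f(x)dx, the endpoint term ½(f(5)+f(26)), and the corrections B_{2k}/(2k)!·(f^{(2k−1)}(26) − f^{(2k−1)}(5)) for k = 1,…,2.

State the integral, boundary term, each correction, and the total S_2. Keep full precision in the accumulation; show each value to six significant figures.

Integral: ∫_5^26 x^2 dx = 5817.00.
Endpoint term: (f(5) + f(26))/2 = (25.0000 + 676.000)/2 = 350.500.
Running total after boundary: 6167.50.
k=1: B_{2}/(2)! × [f^{(1)}(26) − f^{(1)}(5)] = 1/12 × (52.0000 − 10.0000) = 3.50000.
Partial sum through k=1: 6171.00.
k=2: B_{4}/(4)! × [f^{(3)}(26) − f^{(3)}(5)] = −1/720 × (0.00000 − 0.00000) = 0.00000.

S_2 ≈ 6171.00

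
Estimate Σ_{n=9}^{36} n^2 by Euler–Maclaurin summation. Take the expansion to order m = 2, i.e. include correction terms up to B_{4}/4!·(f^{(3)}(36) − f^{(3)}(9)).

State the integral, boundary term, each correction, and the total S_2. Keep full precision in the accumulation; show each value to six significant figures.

S_2 ≈ 16002.0

The integral term ∫_9^36 x^2 dx = 15309.0.
½[f(9) + f(36)] = ½[81.0000 + 1296.00] = 688.500.
Running total after boundary: 15997.5.
Order-1 term: 1/12 · (72.0000 − 18.0000) = 4.50000.
After k=1: 16002.0.
Order-2 term: −1/720 · (0.00000 − 0.00000) = 0.00000.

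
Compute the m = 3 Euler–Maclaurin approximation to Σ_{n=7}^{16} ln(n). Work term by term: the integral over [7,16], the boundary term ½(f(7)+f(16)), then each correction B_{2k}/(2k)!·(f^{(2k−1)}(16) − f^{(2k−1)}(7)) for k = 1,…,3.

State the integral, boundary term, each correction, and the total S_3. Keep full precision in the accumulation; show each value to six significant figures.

The integral term ∫_7^16 ln(x) dx = 21.7400.
½[f(7) + f(16)] = ½[1.94591 + 2.77259] = 2.35925.
Integral + boundary = 24.0993.
k=1: B_{2}/(2)! × [f^{(1)}(16) − f^{(1)}(7)] = 1/12 × (0.0625000 − 0.142857) = -0.00669643.
After k=1: 24.0926.
k=2: B_{4}/(4)! × [f^{(3)}(16) − f^{(3)}(7)] = −1/720 × (0.000488281 − 0.00583090) = 7.42031e-06.
After k=2: 24.0926.
k=3: B_{6}/(6)! × [f^{(5)}(16) − f^{(5)}(7)] = 1/30240 × (2.28882e-05 − 0.00142798) = -4.64646e-08.

S_3 ≈ 24.0926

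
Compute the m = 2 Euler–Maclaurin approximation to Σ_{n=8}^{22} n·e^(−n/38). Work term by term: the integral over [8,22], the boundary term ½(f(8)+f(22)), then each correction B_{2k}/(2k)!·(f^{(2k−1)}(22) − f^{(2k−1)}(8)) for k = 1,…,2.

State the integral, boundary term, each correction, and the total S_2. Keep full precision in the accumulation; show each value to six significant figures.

∫_8^22 x·e^(−x/38) dx evaluates to 138.243.
Boundary: ½(f(8) + f(22)) = ½(6.48126 + 12.3307) = 9.40600.
So far: 147.649.
k=1: B_{2}/(2)! × [f^{(1)}(22) − f^{(1)}(8)] = 1/12 × (0.235995 − 0.639598) = -0.0336336.
Running total after k=1: 147.615.
k=2: B_{4}/(4)! × [f^{(3)}(22) − f^{(3)}(8)] = −1/720 × (0.000939731 − 0.00156504) = 8.68481e-07.

S_2 ≈ 147.615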